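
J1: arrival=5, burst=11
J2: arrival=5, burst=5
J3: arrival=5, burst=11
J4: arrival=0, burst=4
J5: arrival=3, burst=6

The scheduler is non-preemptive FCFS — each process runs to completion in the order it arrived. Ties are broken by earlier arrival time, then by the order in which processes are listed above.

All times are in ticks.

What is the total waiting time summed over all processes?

Gantt: | J4 0-4 | J5 4-10 | J1 10-21 | J2 21-26 | J3 26-37 |
Completion: J1=21  J2=26  J3=37  J4=4  J5=10
Turnaround (C−A): J1=16  J2=21  J3=32  J4=4  J5=7
Waiting = turnaround − burst: J1=5, J2=16, J3=21, J4=0, J5=1
Total waiting = 5 + 16 + 21 + 0 + 1 = 43

43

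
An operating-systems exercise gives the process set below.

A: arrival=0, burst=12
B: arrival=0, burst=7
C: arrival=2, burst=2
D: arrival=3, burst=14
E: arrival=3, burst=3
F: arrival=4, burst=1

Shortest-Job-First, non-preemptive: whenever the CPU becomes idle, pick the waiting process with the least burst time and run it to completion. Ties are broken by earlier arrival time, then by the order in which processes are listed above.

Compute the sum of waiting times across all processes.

Schedule: | B 0-7 | F 7-8 | C 8-10 | E 10-13 | A 13-25 | D 25-39 |
Completion: A=25  B=7  C=10  D=39  E=13  F=8
Turnaround (C−A): A=25  B=7  C=8  D=36  E=10  F=4
Waiting = turnaround − burst: A=13, B=0, C=6, D=22, E=7, F=3
Total waiting = 13 + 0 + 6 + 22 + 7 + 3 = 51

51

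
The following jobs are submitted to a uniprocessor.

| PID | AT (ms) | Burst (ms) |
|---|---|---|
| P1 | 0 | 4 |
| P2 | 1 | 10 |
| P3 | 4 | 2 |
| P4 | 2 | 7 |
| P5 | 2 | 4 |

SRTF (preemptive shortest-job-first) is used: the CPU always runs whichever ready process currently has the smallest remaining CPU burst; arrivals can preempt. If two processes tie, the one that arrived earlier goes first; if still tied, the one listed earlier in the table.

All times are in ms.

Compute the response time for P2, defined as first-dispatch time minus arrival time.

16

Timeline: | P1 0-4 | P3 4-6 | P5 6-10 | P4 10-17 | P2 17-27 |
Completion: P1=4  P2=27  P3=6  P4=17  P5=10
Turnaround (C−A): P1=4  P2=26  P3=2  P4=15  P5=8
Response(P2) = first start − arrival = 17 − 1 = 16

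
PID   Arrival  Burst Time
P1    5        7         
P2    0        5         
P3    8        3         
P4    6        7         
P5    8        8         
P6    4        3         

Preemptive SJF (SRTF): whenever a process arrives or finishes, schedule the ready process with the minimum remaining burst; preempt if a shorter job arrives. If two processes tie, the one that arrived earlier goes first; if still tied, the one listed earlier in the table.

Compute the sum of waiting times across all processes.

Gantt: | P2 0-5 | P6 5-8 | P3 8-11 | P1 11-18 | P4 18-25 | P5 25-33 |
Completion: P1=18  P2=5  P3=11  P4=25  P5=33  P6=8
Turnaround (C−A): P1=13  P2=5  P3=3  P4=19  P5=25  P6=4
Waiting = turnaround − burst: P1=6, P2=0, P3=0, P4=12, P5=17, P6=1
Total waiting = 6 + 0 + 0 + 12 + 17 + 1 = 36

36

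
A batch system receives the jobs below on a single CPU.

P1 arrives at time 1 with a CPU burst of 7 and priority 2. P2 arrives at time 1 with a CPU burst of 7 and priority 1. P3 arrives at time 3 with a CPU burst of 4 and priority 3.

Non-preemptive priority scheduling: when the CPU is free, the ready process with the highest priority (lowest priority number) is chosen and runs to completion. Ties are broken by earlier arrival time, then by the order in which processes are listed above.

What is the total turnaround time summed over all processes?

Timeline: | idle 0-1 | P2 1-8 | P1 8-15 | P3 15-19 |
Completion: P1=15  P2=8  P3=19
Turnaround (C−A): P1=14  P2=7  P3=16
Turnaround = completion − arrival: P1=14, P2=7, P3=16
Total turnaround = 14 + 7 + 16 = 37

37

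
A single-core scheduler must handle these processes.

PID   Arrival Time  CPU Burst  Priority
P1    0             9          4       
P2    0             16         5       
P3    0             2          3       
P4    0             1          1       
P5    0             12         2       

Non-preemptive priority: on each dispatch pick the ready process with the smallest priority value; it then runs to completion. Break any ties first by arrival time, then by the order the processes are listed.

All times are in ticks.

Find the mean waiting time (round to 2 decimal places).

10.60

Timeline: | P4 0-1 | P5 1-13 | P3 13-15 | P1 15-24 | P2 24-40 |
Completion: P1=24  P2=40  P3=15  P4=1  P5=13
Turnaround (C−A): P1=24  P2=40  P3=15  P4=1  P5=13
Waiting times: P1=15, P2=24, P3=13, P4=0, P5=1
Average waiting = (15+24+13+0+1) / 5 = 53/5 = 10.60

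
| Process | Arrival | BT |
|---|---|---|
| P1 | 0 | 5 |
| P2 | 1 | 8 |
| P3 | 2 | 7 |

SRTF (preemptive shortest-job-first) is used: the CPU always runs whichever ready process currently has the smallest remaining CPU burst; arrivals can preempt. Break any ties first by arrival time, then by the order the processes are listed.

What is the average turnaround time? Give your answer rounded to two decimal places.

11.33

Timeline: | P1 0-5 | P3 5-12 | P2 12-20 |
Completion: P1=5  P2=20  P3=12
Turnaround (C−A): P1=5  P2=19  P3=10
Turnaround times: P1=5, P2=19, P3=10
Average turnaround = (5+19+10) / 3 = 34/3 = 11.33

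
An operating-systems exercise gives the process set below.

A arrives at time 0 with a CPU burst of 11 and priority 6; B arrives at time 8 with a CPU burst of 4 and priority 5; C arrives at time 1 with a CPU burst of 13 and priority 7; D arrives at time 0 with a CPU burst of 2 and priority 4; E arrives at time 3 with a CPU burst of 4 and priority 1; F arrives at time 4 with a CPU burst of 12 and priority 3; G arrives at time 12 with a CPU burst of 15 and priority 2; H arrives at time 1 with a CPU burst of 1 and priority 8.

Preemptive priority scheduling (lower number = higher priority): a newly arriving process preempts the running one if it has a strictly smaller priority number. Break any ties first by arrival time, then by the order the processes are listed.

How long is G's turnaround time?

Timeline: | D 0-2 | A 2-3 | E 3-7 | F 7-12 | G 12-27 | F 27-34 | B 34-38 | A 38-48 | C 48-61 | H 61-62 |
Completion: A=48  B=38  C=61  D=2  E=7  F=34  G=27  H=62
Turnaround (C−A): A=48  B=30  C=60  D=2  E=4  F=30  G=15  H=61
Turnaround(G) = completion − arrival = 27 − 12 = 15

15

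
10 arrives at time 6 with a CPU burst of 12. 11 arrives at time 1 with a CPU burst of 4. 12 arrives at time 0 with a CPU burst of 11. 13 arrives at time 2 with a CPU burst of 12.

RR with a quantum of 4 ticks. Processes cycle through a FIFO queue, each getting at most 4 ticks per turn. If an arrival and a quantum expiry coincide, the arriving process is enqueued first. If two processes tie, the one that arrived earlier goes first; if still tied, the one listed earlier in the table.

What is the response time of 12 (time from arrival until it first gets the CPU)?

0

Schedule: | 12 0-4 | 11 4-8 | 13 8-12 | 12 12-16 | 10 16-20 | 13 20-24 | 12 24-27 | 10 27-31 | 13 31-35 | 10 35-39 |
Completion: 10=39  11=8  12=27  13=35
Turnaround (C−A): 10=33  11=7  12=27  13=33
Response(12) = first start − arrival = 0 − 0 = 0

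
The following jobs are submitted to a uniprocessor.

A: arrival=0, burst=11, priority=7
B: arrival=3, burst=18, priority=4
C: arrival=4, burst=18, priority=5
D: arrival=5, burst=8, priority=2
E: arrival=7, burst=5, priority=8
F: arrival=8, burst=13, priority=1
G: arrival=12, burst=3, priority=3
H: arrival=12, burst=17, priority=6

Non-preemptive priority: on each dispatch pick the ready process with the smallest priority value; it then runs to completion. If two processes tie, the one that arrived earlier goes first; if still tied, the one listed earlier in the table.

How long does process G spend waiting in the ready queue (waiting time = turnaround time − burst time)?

20

Gantt: | A 0-11 | F 11-24 | D 24-32 | G 32-35 | B 35-53 | C 53-71 | H 71-88 | E 88-93 |
Completion: A=11  B=53  C=71  D=32  E=93  F=24  G=35  H=88
Turnaround (C−A): A=11  B=50  C=67  D=27  E=86  F=16  G=23  H=76
Waiting(G) = turnaround − burst = 23 − 3 = 20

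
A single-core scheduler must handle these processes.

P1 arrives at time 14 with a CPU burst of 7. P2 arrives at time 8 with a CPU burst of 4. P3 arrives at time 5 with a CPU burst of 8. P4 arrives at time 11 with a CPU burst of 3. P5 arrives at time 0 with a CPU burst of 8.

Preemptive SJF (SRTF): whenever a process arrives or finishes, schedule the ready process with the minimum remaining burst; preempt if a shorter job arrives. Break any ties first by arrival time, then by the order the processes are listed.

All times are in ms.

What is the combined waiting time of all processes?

19

Gantt: | P5 0-8 | P2 8-12 | P4 12-15 | P1 15-22 | P3 22-30 |
Completion: P1=22  P2=12  P3=30  P4=15  P5=8
Waiting = turnaround − burst: P1=1, P2=0, P3=17, P4=1, P5=0
Total waiting = 1 + 0 + 17 + 1 + 0 = 19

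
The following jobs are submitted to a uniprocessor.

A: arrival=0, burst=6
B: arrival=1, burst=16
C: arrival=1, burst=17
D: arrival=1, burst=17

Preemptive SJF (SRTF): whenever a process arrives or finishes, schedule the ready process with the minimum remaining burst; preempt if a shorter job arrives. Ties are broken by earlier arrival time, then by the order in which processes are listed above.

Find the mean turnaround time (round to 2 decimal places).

30.00

Gantt: | A 0-6 | B 6-22 | C 22-39 | D 39-56 |
Completion: A=6  B=22  C=39  D=56
Turnaround (C−A): A=6  B=21  C=38  D=55
Turnaround times: A=6, B=21, C=38, D=55
Average turnaround = (6+21+38+55) / 4 = 120/4 = 30.00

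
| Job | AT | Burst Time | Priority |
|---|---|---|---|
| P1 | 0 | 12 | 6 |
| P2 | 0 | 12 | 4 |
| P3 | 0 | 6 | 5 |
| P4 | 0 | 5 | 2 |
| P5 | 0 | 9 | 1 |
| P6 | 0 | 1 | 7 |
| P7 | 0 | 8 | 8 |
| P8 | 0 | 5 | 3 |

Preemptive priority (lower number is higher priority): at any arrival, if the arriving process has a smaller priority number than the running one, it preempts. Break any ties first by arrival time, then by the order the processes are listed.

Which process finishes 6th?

Timeline: | P5 0-9 | P4 9-14 | P8 14-19 | P2 19-31 | P3 31-37 | P1 37-49 | P6 49-50 | P7 50-58 |
Completion: P1=49  P2=31  P3=37  P4=14  P5=9  P6=50  P7=58  P8=19
Turnaround (C−A): P1=49  P2=31  P3=37  P4=14  P5=9  P6=50  P7=58  P8=19
Finish order: P5 → P4 → P8 → P2 → P3 → P1 → P6 → P7

P1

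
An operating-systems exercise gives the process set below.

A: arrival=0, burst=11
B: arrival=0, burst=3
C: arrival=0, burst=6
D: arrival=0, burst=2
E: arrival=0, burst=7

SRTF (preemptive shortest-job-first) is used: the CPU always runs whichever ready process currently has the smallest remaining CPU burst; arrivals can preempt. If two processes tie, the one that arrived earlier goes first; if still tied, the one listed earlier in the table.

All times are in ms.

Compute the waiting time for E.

Gantt: | D 0-2 | B 2-5 | C 5-11 | E 11-18 | A 18-29 |
Completion: A=29  B=5  C=11  D=2  E=18
Turnaround (C−A): A=29  B=5  C=11  D=2  E=18
Waiting(E) = turnaround − burst = 18 − 7 = 11

11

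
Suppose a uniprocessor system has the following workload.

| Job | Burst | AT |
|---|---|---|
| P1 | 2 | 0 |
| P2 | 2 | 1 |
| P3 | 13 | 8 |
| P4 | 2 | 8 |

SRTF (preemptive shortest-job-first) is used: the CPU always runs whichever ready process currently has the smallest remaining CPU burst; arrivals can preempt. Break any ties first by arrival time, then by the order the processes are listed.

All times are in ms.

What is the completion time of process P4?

Gantt: | P1 0-2 | P2 2-4 | idle 4-8 | P4 8-10 | P3 10-23 |
Completion: P1=2  P2=4  P3=23  P4=10

10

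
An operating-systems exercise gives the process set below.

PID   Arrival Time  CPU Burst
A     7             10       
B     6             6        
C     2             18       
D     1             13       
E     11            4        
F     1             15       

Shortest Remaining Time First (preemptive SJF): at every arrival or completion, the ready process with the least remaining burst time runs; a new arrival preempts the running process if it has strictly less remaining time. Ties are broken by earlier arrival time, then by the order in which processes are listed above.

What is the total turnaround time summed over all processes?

Timeline: | idle 0-1 | D 1-6 | B 6-12 | E 12-16 | D 16-24 | A 24-34 | F 34-49 | C 49-67 |
Completion: A=34  B=12  C=67  D=24  E=16  F=49
Turnaround (C−A): A=27  B=6  C=65  D=23  E=5  F=48
Turnaround = completion − arrival: A=27, B=6, C=65, D=23, E=5, F=48
Total turnaround = 27 + 6 + 65 + 23 + 5 + 48 = 174

174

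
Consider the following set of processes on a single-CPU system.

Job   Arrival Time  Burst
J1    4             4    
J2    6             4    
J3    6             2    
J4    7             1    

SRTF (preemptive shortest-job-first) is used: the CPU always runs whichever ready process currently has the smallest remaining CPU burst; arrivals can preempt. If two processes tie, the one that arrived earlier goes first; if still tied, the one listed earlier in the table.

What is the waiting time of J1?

Gantt: | idle 0-4 | J1 4-8 | J4 8-9 | J3 9-11 | J2 11-15 |
Completion: J1=8  J2=15  J3=11  J4=9
Turnaround (C−A): J1=4  J2=9  J3=5  J4=2
Waiting(J1) = turnaround − burst = 4 − 4 = 0

0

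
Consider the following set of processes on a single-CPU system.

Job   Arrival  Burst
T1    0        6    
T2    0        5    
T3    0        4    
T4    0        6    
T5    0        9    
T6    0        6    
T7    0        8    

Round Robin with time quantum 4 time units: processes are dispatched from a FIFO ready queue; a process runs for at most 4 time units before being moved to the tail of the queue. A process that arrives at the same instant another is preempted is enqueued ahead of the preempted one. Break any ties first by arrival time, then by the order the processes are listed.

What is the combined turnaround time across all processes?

232

Timeline: | T1 0-4 | T2 4-8 | T3 8-12 | T4 12-16 | T5 16-20 | T6 20-24 | T7 24-28 | T1 28-30 | T2 30-31 | T4 31-33 | T5 33-37 | T6 37-39 | T7 39-43 | T5 43-44 |
Completion: T1=30  T2=31  T3=12  T4=33  T5=44  T6=39  T7=43
Turnaround (C−A): T1=30  T2=31  T3=12  T4=33  T5=44  T6=39  T7=43
Turnaround = completion − arrival: T1=30, T2=31, T3=12, T4=33, T5=44, T6=39, T7=43
Total turnaround = 30 + 31 + 12 + 33 + 44 + 39 + 43 = 232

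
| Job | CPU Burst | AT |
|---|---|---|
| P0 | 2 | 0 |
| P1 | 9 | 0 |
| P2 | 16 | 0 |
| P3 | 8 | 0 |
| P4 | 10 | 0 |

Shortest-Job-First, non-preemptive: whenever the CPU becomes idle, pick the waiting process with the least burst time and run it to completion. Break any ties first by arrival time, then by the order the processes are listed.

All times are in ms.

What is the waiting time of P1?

Gantt: | P0 0-2 | P3 2-10 | P1 10-19 | P4 19-29 | P2 29-45 |
Completion: P0=2  P1=19  P2=45  P3=10  P4=29
Turnaround (C−A): P0=2  P1=19  P2=45  P3=10  P4=29
Waiting(P1) = turnaround − burst = 19 − 9 = 10

10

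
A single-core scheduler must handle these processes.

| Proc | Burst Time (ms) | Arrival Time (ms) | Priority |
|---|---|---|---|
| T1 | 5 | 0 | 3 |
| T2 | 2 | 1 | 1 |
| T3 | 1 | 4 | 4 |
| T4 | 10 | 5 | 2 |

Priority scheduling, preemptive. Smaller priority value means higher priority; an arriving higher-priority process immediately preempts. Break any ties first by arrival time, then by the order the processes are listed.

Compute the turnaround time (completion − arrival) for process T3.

Timeline: | T1 0-1 | T2 1-3 | T1 3-5 | T4 5-15 | T1 15-17 | T3 17-18 |
Completion: T1=17  T2=3  T3=18  T4=15
Turnaround (C−A): T1=17  T2=2  T3=14  T4=10
Turnaround(T3) = completion − arrival = 18 − 4 = 14

14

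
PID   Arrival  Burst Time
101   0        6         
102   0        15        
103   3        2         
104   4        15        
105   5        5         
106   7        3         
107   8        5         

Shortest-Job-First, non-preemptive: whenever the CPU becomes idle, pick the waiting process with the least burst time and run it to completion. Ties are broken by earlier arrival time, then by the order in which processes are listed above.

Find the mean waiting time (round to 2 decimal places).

Schedule: | 101 0-6 | 103 6-8 | 106 8-11 | 105 11-16 | 107 16-21 | 102 21-36 | 104 36-51 |
Completion: 101=6  102=36  103=8  104=51  105=16  106=11  107=21
Waiting times: 101=0, 102=21, 103=3, 104=32, 105=6, 106=1, 107=8
Average waiting = (0+21+3+32+6+1+8) / 7 = 71/7 = 10.14

10.14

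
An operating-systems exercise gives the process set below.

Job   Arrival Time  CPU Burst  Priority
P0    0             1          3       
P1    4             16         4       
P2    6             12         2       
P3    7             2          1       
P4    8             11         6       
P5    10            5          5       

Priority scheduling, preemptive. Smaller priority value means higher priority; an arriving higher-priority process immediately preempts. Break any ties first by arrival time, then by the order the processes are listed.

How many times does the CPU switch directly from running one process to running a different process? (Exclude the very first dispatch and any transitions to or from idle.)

6

Schedule: | P0 0-1 | idle 1-4 | P1 4-6 | P2 6-7 | P3 7-9 | P2 9-20 | P1 20-34 | P5 34-39 | P4 39-50 |
Completion: P0=1  P1=34  P2=20  P3=9  P4=50  P5=39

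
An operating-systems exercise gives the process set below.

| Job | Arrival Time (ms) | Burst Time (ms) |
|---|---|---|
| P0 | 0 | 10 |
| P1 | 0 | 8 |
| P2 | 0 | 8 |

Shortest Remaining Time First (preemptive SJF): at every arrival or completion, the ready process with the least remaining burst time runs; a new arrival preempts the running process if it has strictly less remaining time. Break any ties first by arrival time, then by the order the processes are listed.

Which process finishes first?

Schedule: | P1 0-8 | P2 8-16 | P0 16-26 |
Completion: P0=26  P1=8  P2=16
Turnaround (C−A): P0=26  P1=8  P2=16
Finish order: P1 → P2 → P0

P1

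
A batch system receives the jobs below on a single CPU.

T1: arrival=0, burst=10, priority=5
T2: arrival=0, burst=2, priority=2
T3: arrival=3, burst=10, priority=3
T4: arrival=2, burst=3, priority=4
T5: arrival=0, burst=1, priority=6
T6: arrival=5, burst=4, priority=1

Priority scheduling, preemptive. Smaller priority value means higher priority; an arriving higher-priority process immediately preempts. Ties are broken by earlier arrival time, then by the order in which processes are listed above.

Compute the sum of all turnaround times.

96

Gantt: | T2 0-2 | T4 2-3 | T3 3-5 | T6 5-9 | T3 9-17 | T4 17-19 | T1 19-29 | T5 29-30 |
Completion: T1=29  T2=2  T3=17  T4=19  T5=30  T6=9
Turnaround = completion − arrival: T1=29, T2=2, T3=14, T4=17, T5=30, T6=4
Total turnaround = 29 + 2 + 14 + 17 + 30 + 4 = 96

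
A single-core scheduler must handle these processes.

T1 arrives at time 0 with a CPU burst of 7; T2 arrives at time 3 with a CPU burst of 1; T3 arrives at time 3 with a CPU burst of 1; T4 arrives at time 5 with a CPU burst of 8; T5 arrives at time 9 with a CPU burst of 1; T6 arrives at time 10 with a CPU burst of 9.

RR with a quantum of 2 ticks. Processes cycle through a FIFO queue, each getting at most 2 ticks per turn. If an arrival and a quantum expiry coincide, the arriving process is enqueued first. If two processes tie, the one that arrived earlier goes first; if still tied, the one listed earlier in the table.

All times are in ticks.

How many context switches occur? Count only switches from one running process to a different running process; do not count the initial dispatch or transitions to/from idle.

Timeline: | T1 0-4 | T2 4-5 | T3 5-6 | T1 6-8 | T4 8-10 | T1 10-11 | T5 11-12 | T6 12-14 | T4 14-16 | T6 16-18 | T4 18-20 | T6 20-22 | T4 22-24 | T6 24-27 |
Completion: T1=11  T2=5  T3=6  T4=24  T5=12  T6=27
Turnaround (C−A): T1=11  T2=2  T3=3  T4=19  T5=3  T6=17

13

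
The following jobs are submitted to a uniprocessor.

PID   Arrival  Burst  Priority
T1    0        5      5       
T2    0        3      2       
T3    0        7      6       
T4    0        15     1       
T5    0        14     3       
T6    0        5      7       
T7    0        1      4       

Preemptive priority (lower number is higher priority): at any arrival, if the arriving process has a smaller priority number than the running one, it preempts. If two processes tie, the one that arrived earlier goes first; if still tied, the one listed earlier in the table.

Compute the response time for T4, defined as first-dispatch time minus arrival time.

0

Schedule: | T4 0-15 | T2 15-18 | T5 18-32 | T7 32-33 | T1 33-38 | T3 38-45 | T6 45-50 |
Completion: T1=38  T2=18  T3=45  T4=15  T5=32  T6=50  T7=33
Response(T4) = first start − arrival = 0 − 0 = 0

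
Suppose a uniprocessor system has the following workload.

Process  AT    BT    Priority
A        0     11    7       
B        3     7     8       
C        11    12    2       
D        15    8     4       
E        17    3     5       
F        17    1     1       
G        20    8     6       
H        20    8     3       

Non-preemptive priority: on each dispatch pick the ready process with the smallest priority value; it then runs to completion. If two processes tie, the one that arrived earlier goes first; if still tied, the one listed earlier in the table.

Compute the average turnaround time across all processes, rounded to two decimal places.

Gantt: | A 0-11 | C 11-23 | F 23-24 | H 24-32 | D 32-40 | E 40-43 | G 43-51 | B 51-58 |
Completion: A=11  B=58  C=23  D=40  E=43  F=24  G=51  H=32
Turnaround times: A=11, B=55, C=12, D=25, E=26, F=7, G=31, H=12
Average turnaround = (11+55+12+25+26+7+31+12) / 8 = 179/8 = 22.38

22.38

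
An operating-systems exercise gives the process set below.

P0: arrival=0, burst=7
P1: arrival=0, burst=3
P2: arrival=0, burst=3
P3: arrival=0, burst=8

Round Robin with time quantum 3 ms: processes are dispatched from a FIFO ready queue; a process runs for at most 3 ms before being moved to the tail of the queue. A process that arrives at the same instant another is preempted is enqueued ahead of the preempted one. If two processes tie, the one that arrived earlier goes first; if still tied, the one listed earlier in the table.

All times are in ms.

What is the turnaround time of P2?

9

Timeline: | P0 0-3 | P1 3-6 | P2 6-9 | P3 9-12 | P0 12-15 | P3 15-18 | P0 18-19 | P3 19-21 |
Completion: P0=19  P1=6  P2=9  P3=21
Turnaround(P2) = completion − arrival = 9 − 0 = 9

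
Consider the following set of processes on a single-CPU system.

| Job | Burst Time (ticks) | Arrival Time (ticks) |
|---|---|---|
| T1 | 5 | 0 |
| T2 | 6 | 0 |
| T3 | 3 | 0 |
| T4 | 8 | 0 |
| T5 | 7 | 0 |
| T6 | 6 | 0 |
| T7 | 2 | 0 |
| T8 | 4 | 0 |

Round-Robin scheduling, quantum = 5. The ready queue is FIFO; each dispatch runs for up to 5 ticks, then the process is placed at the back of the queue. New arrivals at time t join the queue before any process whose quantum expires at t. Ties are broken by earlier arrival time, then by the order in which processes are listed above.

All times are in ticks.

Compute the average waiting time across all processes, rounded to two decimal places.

Schedule: | T1 0-5 | T2 5-10 | T3 10-13 | T4 13-18 | T5 18-23 | T6 23-28 | T7 28-30 | T8 30-34 | T2 34-35 | T4 35-38 | T5 38-40 | T6 40-41 |
Completion: T1=5  T2=35  T3=13  T4=38  T5=40  T6=41  T7=30  T8=34
Turnaround (C−A): T1=5  T2=35  T3=13  T4=38  T5=40  T6=41  T7=30  T8=34
Waiting times: T1=0, T2=29, T3=10, T4=30, T5=33, T6=35, T7=28, T8=30
Average waiting = (0+29+10+30+33+35+28+30) / 8 = 195/8 = 24.38

24.38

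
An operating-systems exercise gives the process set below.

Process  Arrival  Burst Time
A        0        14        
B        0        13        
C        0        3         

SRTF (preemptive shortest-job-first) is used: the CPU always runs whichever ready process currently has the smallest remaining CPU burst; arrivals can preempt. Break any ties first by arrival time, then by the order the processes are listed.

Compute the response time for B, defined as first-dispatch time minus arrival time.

3

Timeline: | C 0-3 | B 3-16 | A 16-30 |
Completion: A=30  B=16  C=3
Turnaround (C−A): A=30  B=16  C=3
Response(B) = first start − arrival = 3 − 0 = 3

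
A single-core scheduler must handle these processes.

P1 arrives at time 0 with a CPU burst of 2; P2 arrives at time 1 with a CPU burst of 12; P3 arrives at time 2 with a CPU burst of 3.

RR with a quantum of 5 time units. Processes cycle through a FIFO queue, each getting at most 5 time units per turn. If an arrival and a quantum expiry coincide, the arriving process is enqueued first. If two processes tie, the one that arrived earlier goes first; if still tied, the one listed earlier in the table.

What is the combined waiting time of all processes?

9

Schedule: | P1 0-2 | P2 2-7 | P3 7-10 | P2 10-17 |
Completion: P1=2  P2=17  P3=10
Turnaround (C−A): P1=2  P2=16  P3=8
Waiting = turnaround − burst: P1=0, P2=4, P3=5
Total waiting = 0 + 4 + 5 = 9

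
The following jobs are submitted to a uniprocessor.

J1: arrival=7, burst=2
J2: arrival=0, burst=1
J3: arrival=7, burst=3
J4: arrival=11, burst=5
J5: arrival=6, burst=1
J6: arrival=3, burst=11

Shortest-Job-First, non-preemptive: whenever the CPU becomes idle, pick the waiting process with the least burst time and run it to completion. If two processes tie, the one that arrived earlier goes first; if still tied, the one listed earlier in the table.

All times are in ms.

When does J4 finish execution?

25

Gantt: | J2 0-1 | idle 1-3 | J6 3-14 | J5 14-15 | J1 15-17 | J3 17-20 | J4 20-25 |
Completion: J1=17  J2=1  J3=20  J4=25  J5=15  J6=14
Turnaround (C−A): J1=10  J2=1  J3=13  J4=14  J5=9  J6=11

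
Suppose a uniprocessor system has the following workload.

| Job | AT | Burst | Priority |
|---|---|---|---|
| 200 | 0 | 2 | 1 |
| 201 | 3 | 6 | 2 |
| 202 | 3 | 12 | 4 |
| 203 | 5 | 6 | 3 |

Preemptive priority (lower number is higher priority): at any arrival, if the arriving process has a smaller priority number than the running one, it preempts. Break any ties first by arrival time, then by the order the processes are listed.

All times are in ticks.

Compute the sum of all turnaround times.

42

Gantt: | 200 0-2 | idle 2-3 | 201 3-9 | 203 9-15 | 202 15-27 |
Completion: 200=2  201=9  202=27  203=15
Turnaround (C−A): 200=2  201=6  202=24  203=10
Turnaround = completion − arrival: 200=2, 201=6, 202=24, 203=10
Total turnaround = 2 + 6 + 24 + 10 = 42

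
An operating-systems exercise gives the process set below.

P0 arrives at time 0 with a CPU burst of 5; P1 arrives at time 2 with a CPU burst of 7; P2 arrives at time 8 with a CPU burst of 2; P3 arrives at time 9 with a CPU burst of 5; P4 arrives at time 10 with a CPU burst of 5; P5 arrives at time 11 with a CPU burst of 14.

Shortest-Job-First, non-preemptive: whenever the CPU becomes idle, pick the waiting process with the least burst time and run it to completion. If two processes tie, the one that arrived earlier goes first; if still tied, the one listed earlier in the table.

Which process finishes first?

Timeline: | P0 0-5 | P1 5-12 | P2 12-14 | P3 14-19 | P4 19-24 | P5 24-38 |
Completion: P0=5  P1=12  P2=14  P3=19  P4=24  P5=38
Turnaround (C−A): P0=5  P1=10  P2=6  P3=10  P4=14  P5=27
Finish order: P0 → P1 → P2 → P3 → P4 → P5

P0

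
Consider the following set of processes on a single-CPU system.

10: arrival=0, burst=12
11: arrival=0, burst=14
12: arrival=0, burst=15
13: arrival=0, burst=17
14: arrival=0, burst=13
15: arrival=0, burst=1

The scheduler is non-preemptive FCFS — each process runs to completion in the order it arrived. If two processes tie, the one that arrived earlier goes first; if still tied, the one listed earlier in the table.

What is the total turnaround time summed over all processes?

280

Schedule: | 10 0-12 | 11 12-26 | 12 26-41 | 13 41-58 | 14 58-71 | 15 71-72 |
Completion: 10=12  11=26  12=41  13=58  14=71  15=72
Turnaround (C−A): 10=12  11=26  12=41  13=58  14=71  15=72
Turnaround = completion − arrival: 10=12, 11=26, 12=41, 13=58, 14=71, 15=72
Total turnaround = 12 + 26 + 41 + 58 + 71 + 72 = 280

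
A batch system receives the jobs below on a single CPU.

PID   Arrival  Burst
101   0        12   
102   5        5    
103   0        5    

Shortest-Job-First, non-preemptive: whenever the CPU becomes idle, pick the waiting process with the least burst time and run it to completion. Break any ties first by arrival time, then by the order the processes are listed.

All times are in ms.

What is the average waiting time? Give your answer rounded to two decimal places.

3.33

Timeline: | 103 0-5 | 102 5-10 | 101 10-22 |
Completion: 101=22  102=10  103=5
Turnaround (C−A): 101=22  102=5  103=5
Waiting times: 101=10, 102=0, 103=0
Average waiting = (10+0+0) / 3 = 10/3 = 3.33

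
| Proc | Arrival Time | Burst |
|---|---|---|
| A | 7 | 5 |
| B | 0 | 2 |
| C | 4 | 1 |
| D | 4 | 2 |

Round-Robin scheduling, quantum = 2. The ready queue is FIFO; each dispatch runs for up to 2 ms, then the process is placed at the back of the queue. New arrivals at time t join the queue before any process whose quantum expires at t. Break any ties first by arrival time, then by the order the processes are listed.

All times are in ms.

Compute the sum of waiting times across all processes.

Gantt: | B 0-2 | idle 2-4 | C 4-5 | D 5-7 | A 7-12 |
Completion: A=12  B=2  C=5  D=7
Waiting = turnaround − burst: A=0, B=0, C=0, D=1
Total waiting = 0 + 0 + 0 + 1 = 1

1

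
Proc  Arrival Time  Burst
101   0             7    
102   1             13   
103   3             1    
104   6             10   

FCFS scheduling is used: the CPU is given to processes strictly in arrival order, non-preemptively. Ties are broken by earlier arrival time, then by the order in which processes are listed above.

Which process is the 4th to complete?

Timeline: | 101 0-7 | 102 7-20 | 103 20-21 | 104 21-31 |
Completion: 101=7  102=20  103=21  104=31
Finish order: 101 → 102 → 103 → 104

104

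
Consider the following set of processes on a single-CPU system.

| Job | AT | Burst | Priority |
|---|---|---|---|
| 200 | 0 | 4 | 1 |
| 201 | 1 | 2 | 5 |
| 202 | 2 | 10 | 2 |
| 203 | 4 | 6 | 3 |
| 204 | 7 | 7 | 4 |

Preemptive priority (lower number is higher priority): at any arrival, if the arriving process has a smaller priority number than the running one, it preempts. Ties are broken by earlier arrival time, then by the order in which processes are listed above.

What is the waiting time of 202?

2

Timeline: | 200 0-4 | 202 4-14 | 203 14-20 | 204 20-27 | 201 27-29 |
Completion: 200=4  201=29  202=14  203=20  204=27
Turnaround (C−A): 200=4  201=28  202=12  203=16  204=20
Waiting(202) = turnaround − burst = 12 − 10 = 2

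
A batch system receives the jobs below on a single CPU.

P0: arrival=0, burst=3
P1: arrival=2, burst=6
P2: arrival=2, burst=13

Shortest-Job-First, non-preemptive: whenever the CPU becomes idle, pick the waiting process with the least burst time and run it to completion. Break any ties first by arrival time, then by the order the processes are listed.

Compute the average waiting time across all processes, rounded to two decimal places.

2.67

Gantt: | P0 0-3 | P1 3-9 | P2 9-22 |
Completion: P0=3  P1=9  P2=22
Turnaround (C−A): P0=3  P1=7  P2=20
Waiting times: P0=0, P1=1, P2=7
Average waiting = (0+1+7) / 3 = 8/3 = 2.67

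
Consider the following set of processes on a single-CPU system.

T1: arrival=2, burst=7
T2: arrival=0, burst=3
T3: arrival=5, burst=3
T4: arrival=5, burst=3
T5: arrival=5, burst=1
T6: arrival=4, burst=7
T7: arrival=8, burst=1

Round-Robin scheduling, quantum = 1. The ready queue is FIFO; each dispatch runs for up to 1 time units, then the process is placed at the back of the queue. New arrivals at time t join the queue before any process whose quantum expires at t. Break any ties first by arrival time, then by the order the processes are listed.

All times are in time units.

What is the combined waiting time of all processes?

Schedule: | T2 0-2 | T1 2-3 | T2 3-4 | T1 4-5 | T6 5-6 | T3 6-7 | T4 7-8 | T5 8-9 | T1 9-10 | T6 10-11 | T3 11-12 | T7 12-13 | T4 13-14 | T1 14-15 | T6 15-16 | T3 16-17 | T4 17-18 | T1 18-19 | T6 19-20 | T1 20-21 | T6 21-22 | T1 22-23 | T6 23-25 |
Completion: T1=23  T2=4  T3=17  T4=18  T5=9  T6=25  T7=13
Turnaround (C−A): T1=21  T2=4  T3=12  T4=13  T5=4  T6=21  T7=5
Waiting = turnaround − burst: T1=14, T2=1, T3=9, T4=10, T5=3, T6=14, T7=4
Total waiting = 14 + 1 + 9 + 10 + 3 + 14 + 4 = 55

55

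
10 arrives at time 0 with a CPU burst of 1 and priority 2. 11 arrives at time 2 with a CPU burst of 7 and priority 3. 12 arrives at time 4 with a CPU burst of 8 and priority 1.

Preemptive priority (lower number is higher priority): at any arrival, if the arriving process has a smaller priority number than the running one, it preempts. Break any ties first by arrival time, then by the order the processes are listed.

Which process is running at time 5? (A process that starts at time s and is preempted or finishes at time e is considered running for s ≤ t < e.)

12

Schedule: | 10 0-1 | idle 1-2 | 11 2-4 | 12 4-12 | 11 12-17 |
Completion: 10=1  11=17  12=12
Turnaround (C−A): 10=1  11=15  12=8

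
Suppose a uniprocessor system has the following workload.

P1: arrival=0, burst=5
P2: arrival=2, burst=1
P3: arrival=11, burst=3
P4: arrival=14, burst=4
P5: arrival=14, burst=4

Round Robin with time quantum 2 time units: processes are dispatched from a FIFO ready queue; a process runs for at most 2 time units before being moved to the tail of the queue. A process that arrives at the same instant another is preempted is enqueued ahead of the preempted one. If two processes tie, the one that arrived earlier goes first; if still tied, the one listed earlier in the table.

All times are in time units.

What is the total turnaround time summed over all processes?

Timeline: | P1 0-2 | P2 2-3 | P1 3-6 | idle 6-11 | P3 11-14 | P4 14-16 | P5 16-18 | P4 18-20 | P5 20-22 |
Completion: P1=6  P2=3  P3=14  P4=20  P5=22
Turnaround (C−A): P1=6  P2=1  P3=3  P4=6  P5=8
Turnaround = completion − arrival: P1=6, P2=1, P3=3, P4=6, P5=8
Total turnaround = 6 + 1 + 3 + 6 + 8 = 24

24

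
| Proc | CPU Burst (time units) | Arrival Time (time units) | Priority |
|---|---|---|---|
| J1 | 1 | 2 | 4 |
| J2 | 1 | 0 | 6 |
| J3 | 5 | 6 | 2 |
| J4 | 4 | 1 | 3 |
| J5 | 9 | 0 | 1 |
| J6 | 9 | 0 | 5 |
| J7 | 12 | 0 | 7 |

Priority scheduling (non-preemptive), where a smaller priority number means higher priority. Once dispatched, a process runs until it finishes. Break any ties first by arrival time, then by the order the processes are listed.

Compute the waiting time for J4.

13

Schedule: | J5 0-9 | J3 9-14 | J4 14-18 | J1 18-19 | J6 19-28 | J2 28-29 | J7 29-41 |
Completion: J1=19  J2=29  J3=14  J4=18  J5=9  J6=28  J7=41
Turnaround (C−A): J1=17  J2=29  J3=8  J4=17  J5=9  J6=28  J7=41
Waiting(J4) = turnaround − burst = 17 − 4 = 13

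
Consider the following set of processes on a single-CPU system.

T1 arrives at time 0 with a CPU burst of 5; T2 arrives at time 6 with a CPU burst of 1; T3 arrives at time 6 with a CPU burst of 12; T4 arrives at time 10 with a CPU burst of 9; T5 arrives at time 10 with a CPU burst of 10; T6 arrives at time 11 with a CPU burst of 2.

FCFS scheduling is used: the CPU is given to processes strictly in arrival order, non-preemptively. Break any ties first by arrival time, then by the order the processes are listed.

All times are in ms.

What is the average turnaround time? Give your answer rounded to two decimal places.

Gantt: | T1 0-5 | idle 5-6 | T2 6-7 | T3 7-19 | T4 19-28 | T5 28-38 | T6 38-40 |
Completion: T1=5  T2=7  T3=19  T4=28  T5=38  T6=40
Turnaround (C−A): T1=5  T2=1  T3=13  T4=18  T5=28  T6=29
Turnaround times: T1=5, T2=1, T3=13, T4=18, T5=28, T6=29
Average turnaround = (5+1+13+18+28+29) / 6 = 94/6 = 15.67

15.67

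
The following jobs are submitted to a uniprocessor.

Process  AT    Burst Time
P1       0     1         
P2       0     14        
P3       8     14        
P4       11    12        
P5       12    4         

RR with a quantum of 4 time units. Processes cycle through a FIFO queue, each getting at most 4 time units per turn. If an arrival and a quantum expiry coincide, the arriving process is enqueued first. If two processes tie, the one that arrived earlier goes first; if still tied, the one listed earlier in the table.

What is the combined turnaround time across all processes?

114

Schedule: | P1 0-1 | P2 1-9 | P3 9-13 | P2 13-17 | P4 17-21 | P5 21-25 | P3 25-29 | P2 29-31 | P4 31-35 | P3 35-39 | P4 39-43 | P3 43-45 |
Completion: P1=1  P2=31  P3=45  P4=43  P5=25
Turnaround = completion − arrival: P1=1, P2=31, P3=37, P4=32, P5=13
Total turnaround = 1 + 31 + 37 + 32 + 13 = 114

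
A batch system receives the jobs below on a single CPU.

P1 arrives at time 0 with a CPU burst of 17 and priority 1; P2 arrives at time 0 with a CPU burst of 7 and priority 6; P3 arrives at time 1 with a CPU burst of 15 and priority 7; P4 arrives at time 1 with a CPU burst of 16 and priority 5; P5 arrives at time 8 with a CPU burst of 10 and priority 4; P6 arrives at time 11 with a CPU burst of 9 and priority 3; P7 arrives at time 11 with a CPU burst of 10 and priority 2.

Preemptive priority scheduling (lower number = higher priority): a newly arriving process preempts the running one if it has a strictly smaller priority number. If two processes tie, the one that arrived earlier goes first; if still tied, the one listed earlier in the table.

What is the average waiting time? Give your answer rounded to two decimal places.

Timeline: | P1 0-17 | P7 17-27 | P6 27-36 | P5 36-46 | P4 46-62 | P2 62-69 | P3 69-84 |
Completion: P1=17  P2=69  P3=84  P4=62  P5=46  P6=36  P7=27
Turnaround (C−A): P1=17  P2=69  P3=83  P4=61  P5=38  P6=25  P7=16
Waiting times: P1=0, P2=62, P3=68, P4=45, P5=28, P6=16, P7=6
Average waiting = (0+62+68+45+28+16+6) / 7 = 225/7 = 32.14

32.14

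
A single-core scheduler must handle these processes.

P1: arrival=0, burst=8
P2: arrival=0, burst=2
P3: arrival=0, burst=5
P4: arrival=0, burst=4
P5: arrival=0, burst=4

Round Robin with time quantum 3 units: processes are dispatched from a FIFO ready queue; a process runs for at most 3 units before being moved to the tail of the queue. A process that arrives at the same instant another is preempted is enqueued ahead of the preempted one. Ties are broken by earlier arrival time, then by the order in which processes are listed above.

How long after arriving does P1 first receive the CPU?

Schedule: | P1 0-3 | P2 3-5 | P3 5-8 | P4 8-11 | P5 11-14 | P1 14-17 | P3 17-19 | P4 19-20 | P5 20-21 | P1 21-23 |
Completion: P1=23  P2=5  P3=19  P4=20  P5=21
Response(P1) = first start − arrival = 0 − 0 = 0

0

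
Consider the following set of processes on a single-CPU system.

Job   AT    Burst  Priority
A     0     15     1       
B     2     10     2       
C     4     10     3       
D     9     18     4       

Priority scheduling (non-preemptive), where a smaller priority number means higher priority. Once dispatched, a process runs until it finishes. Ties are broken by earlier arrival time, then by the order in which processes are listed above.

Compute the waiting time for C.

Timeline: | A 0-15 | B 15-25 | C 25-35 | D 35-53 |
Completion: A=15  B=25  C=35  D=53
Turnaround (C−A): A=15  B=23  C=31  D=44
Waiting(C) = turnaround − burst = 31 − 10 = 21

21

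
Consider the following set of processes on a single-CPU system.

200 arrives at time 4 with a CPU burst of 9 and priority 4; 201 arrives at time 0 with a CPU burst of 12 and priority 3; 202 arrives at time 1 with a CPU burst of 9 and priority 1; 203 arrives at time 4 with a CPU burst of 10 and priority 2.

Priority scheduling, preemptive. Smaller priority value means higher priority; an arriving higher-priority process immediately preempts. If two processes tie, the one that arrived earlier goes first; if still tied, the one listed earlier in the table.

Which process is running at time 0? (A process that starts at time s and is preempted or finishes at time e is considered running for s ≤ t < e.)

Timeline: | 201 0-1 | 202 1-10 | 203 10-20 | 201 20-31 | 200 31-40 |
Completion: 200=40  201=31  202=10  203=20

201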